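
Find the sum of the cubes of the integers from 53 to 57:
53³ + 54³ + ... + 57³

Use ∑_{k=1}^{n} k³ = [n(n+1)/2]², then subtract the first 52 terms.
∑_{k=1}^{57} k³ = [57×58/2]² = 1653² = 2732409
∑_{k=1}^{52} k³ = [52×53/2]² = 1378² = 1898884
∑_{k=53}^{57} k³ = 2732409 - 1898884 = 833525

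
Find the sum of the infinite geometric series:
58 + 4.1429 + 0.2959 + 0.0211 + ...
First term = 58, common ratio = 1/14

For |r| < 1, S = a / (1 - r)
S = 58 / (1 - (1/14))
S = 58 / (13/14)
S = 812/13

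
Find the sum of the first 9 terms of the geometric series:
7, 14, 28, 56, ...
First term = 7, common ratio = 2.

Sₙ = a(1 - rⁿ) / (1 - r)
S_9 = 7(1 - 2^9) / (1 - 2)
S_9 = 7(1 - 512) / (-1)
S_9 = 3577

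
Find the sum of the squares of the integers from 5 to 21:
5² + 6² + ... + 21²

Use ∑_{k=1}^{n} k² = n(n+1)(2n+1)/6, then subtract the first 4 terms.
∑_{k=1}^{21} k² = 21×22×43/6 = 3311
∑_{k=1}^{4} k² = 4×5×9/6 = 30
∑_{k=5}^{21} k² = 3311 - 30 = 3281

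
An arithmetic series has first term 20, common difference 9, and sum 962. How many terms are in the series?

Using S = n/2 × [2a + (n-1)d]
962 = n/2 × [2(20) + (n-1)(9)]
962 = n/2 × [40 + 9n - 9]
1924 = n × [31 + 9n]
9n² + (31)n - 1924 = 0
Discriminant: Δ = (31)² - 4(9)(-1924) = 961 + 69264 = 70225
√Δ = 265
n = [-(31) + √Δ] / (2·9) = (-31 + 265) / 18 = 234 / 18 = 13
(The negative root is discarded since n must be a positive integer.)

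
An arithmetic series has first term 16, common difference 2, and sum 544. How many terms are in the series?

Using S = n/2 × [2a + (n-1)d]
544 = n/2 × [2(16) + (n-1)(2)]
544 = n/2 × [32 + 2n - 2]
1088 = n × [30 + 2n]
2n² + (30)n - 1088 = 0
Discriminant: Δ = (30)² - 4(2)(-1088) = 900 + 8704 = 9604
√Δ = 98
n = [-(30) + √Δ] / (2·2) = (-30 + 98) / 4 = 68 / 4 = 17
(The negative root is discarded since n must be a positive integer.)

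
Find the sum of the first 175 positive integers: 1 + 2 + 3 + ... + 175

Formula: ∑k = n(n+1)/2
= 175×176/2
= 30800/2
= 15400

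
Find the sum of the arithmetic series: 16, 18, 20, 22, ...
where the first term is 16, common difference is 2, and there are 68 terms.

Sₙ = n/2 × (first + last)
Last term = a + (n-1)d = 16 + (68-1)×2 = 150
S_68 = 68/2 × (16 + 150)
S_68 = 68/2 × 166 = 5644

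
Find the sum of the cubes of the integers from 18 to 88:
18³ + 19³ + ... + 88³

Use ∑_{k=1}^{n} k³ = [n(n+1)/2]², then subtract the first 17 terms.
∑_{k=1}^{88} k³ = [88×89/2]² = 3916² = 15335056
∑_{k=1}^{17} k³ = [17×18/2]² = 153² = 23409
∑_{k=18}^{88} k³ = 15335056 - 23409 = 15311647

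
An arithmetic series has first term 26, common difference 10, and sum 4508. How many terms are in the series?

Using S = n/2 × [2a + (n-1)d]
4508 = n/2 × [2(26) + (n-1)(10)]
4508 = n/2 × [52 + 10n - 10]
9016 = n × [42 + 10n]
10n² + (42)n - 9016 = 0
Discriminant: Δ = (42)² - 4(10)(-9016) = 1764 + 360640 = 362404
√Δ = 602
n = [-(42) + √Δ] / (2·10) = (-42 + 602) / 20 = 560 / 20 = 28
(The negative root is discarded since n must be a positive integer.)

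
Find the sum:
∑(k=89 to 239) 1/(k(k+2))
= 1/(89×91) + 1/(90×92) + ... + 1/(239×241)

Partial fractions: 1/(k(k+2)) = (1/2)[1/k - 1/(k+2)]
Telescoping leaves the first two and last two terms:
= (1/2)[1/89 + 1/90 - 1/240 - 1/241]
= 43337/6177312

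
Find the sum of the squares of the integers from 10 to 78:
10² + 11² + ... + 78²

Use ∑_{k=1}^{n} k² = n(n+1)(2n+1)/6, then subtract the first 9 terms.
∑_{k=1}^{78} k² = 78×79×157/6 = 161239
∑_{k=1}^{9} k² = 9×10×19/6 = 285
∑_{k=10}^{78} k² = 161239 - 285 = 160954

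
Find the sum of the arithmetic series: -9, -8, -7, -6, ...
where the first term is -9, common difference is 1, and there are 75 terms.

Sₙ = n/2 × (first + last)
Last term = a + (n-1)d = -9 + (75-1)×1 = 65
S_75 = 75/2 × (-9 + 65)
S_75 = 75/2 × 56 = 2100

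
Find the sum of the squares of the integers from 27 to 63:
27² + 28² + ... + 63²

Use ∑_{k=1}^{n} k² = n(n+1)(2n+1)/6, then subtract the first 26 terms.
∑_{k=1}^{63} k² = 63×64×127/6 = 85344
∑_{k=1}^{26} k² = 26×27×53/6 = 6201
∑_{k=27}^{63} k² = 85344 - 6201 = 79143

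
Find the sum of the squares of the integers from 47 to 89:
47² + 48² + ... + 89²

Use ∑_{k=1}^{n} k² = n(n+1)(2n+1)/6, then subtract the first 46 terms.
∑_{k=1}^{89} k² = 89×90×179/6 = 238965
∑_{k=1}^{46} k² = 46×47×93/6 = 33511
∑_{k=47}^{89} k² = 238965 - 33511 = 205454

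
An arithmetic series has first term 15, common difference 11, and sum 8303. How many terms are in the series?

Using S = n/2 × [2a + (n-1)d]
8303 = n/2 × [2(15) + (n-1)(11)]
8303 = n/2 × [30 + 11n - 11]
16606 = n × [19 + 11n]
11n² + (19)n - 16606 = 0
Discriminant: Δ = (19)² - 4(11)(-16606) = 361 + 730664 = 731025
√Δ = 855
n = [-(19) + √Δ] / (2·11) = (-19 + 855) / 22 = 836 / 22 = 38
(The negative root is discarded since n must be a positive integer.)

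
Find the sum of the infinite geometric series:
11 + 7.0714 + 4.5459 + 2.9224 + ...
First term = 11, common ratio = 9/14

For |r| < 1, S = a / (1 - r)
S = 11 / (1 - (9/14))
S = 11 / (5/14)
S = 154/5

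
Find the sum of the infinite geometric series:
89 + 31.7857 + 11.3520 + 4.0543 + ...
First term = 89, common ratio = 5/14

For |r| < 1, S = a / (1 - r)
S = 89 / (1 - (5/14))
S = 89 / (9/14)
S = 1246/9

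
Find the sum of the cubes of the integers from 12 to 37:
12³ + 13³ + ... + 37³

Use ∑_{k=1}^{n} k³ = [n(n+1)/2]², then subtract the first 11 terms.
∑_{k=1}^{37} k³ = [37×38/2]² = 703² = 494209
∑_{k=1}^{11} k³ = [11×12/2]² = 66² = 4356
∑_{k=12}^{37} k³ = 494209 - 4356 = 489853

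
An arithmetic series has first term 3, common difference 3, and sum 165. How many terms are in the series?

Using S = n/2 × [2a + (n-1)d]
165 = n/2 × [2(3) + (n-1)(3)]
165 = n/2 × [6 + 3n - 3]
330 = n × [3 + 3n]
3n² + (3)n - 330 = 0
Discriminant: Δ = (3)² - 4(3)(-330) = 9 + 3960 = 3969
√Δ = 63
n = [-(3) + √Δ] / (2·3) = (-3 + 63) / 6 = 60 / 6 = 10
(The negative root is discarded since n must be a positive integer.)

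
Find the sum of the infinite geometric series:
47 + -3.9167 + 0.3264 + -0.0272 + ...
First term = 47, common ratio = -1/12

For |r| < 1, S = a / (1 - r)
S = 47 / (1 - (-1/12))
S = 47 / (13/12)
S = 564/13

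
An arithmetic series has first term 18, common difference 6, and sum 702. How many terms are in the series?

Using S = n/2 × [2a + (n-1)d]
702 = n/2 × [2(18) + (n-1)(6)]
702 = n/2 × [36 + 6n - 6]
1404 = n × [30 + 6n]
6n² + (30)n - 1404 = 0
Discriminant: Δ = (30)² - 4(6)(-1404) = 900 + 33696 = 34596
√Δ = 186
n = [-(30) + √Δ] / (2·6) = (-30 + 186) / 12 = 156 / 12 = 13
(The negative root is discarded since n must be a positive integer.)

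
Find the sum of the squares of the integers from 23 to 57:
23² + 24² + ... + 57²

Use ∑_{k=1}^{n} k² = n(n+1)(2n+1)/6, then subtract the first 22 terms.
∑_{k=1}^{57} k² = 57×58×115/6 = 63365
∑_{k=1}^{22} k² = 22×23×45/6 = 3795
∑_{k=23}^{57} k² = 63365 - 3795 = 59570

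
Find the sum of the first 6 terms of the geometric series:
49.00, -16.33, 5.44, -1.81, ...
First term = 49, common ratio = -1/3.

Sₙ = a(1 - rⁿ) / (1 - r)
S_6 = 49(1 - (-1/3)^6) / (1 - (-1/3))
S_6 = 49(1 - (1/729)) / (4/3)
S_6 = 8918/243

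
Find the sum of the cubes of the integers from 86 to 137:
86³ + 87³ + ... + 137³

Use ∑_{k=1}^{n} k³ = [n(n+1)/2]², then subtract the first 85 terms.
∑_{k=1}^{137} k³ = [137×138/2]² = 9453² = 89359209
∑_{k=1}^{85} k³ = [85×86/2]² = 3655² = 13359025
∑_{k=86}^{137} k³ = 89359209 - 13359025 = 76000184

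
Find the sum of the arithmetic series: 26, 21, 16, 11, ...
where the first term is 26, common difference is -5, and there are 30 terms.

Sₙ = n/2 × (first + last)
Last term = a + (n-1)d = 26 + (30-1)×(-5) = -119
S_30 = 30/2 × (26 + (-119))
S_30 = 30/2 × (-93) = -1395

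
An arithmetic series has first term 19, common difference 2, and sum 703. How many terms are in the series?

Using S = n/2 × [2a + (n-1)d]
703 = n/2 × [2(19) + (n-1)(2)]
703 = n/2 × [38 + 2n - 2]
1406 = n × [36 + 2n]
2n² + (36)n - 1406 = 0
Discriminant: Δ = (36)² - 4(2)(-1406) = 1296 + 11248 = 12544
√Δ = 112
n = [-(36) + √Δ] / (2·2) = (-36 + 112) / 4 = 76 / 4 = 19
(The negative root is discarded since n must be a positive integer.)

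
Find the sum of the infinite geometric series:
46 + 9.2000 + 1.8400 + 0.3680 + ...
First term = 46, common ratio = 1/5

For |r| < 1, S = a / (1 - r)
S = 46 / (1 - (1/5))
S = 46 / (4/5)
S = 115/2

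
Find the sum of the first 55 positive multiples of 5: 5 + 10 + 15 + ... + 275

Factor out 5: = 5(1 + 2 + ... + 55) = 5 × n(n+1)/2
= 5 × 55×56/2
= 5 × 1540
= 7700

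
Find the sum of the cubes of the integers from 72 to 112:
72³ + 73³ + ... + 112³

Use ∑_{k=1}^{n} k³ = [n(n+1)/2]², then subtract the first 71 terms.
∑_{k=1}^{112} k³ = [112×113/2]² = 6328² = 40043584
∑_{k=1}^{71} k³ = [71×72/2]² = 2556² = 6533136
∑_{k=72}^{112} k³ = 40043584 - 6533136 = 33510448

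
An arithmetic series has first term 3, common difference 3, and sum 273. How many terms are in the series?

Using S = n/2 × [2a + (n-1)d]
273 = n/2 × [2(3) + (n-1)(3)]
273 = n/2 × [6 + 3n - 3]
546 = n × [3 + 3n]
3n² + (3)n - 546 = 0
Discriminant: Δ = (3)² - 4(3)(-546) = 9 + 6552 = 6561
√Δ = 81
n = [-(3) + √Δ] / (2·3) = (-3 + 81) / 6 = 78 / 6 = 13
(The negative root is discarded since n must be a positive integer.)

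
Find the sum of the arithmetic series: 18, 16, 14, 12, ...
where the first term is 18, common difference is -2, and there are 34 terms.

Sₙ = n/2 × (first + last)
Last term = a + (n-1)d = 18 + (34-1)×(-2) = -48
S_34 = 34/2 × (18 + (-48))
S_34 = 34/2 × (-30) = -510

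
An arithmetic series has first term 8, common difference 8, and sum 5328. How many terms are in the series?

Using S = n/2 × [2a + (n-1)d]
5328 = n/2 × [2(8) + (n-1)(8)]
5328 = n/2 × [16 + 8n - 8]
10656 = n × [8 + 8n]
8n² + (8)n - 10656 = 0
Discriminant: Δ = (8)² - 4(8)(-10656) = 64 + 340992 = 341056
√Δ = 584
n = [-(8) + √Δ] / (2·8) = (-8 + 584) / 16 = 576 / 16 = 36
(The negative root is discarded since n must be a positive integer.)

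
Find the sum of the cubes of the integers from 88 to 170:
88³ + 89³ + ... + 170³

Use ∑_{k=1}^{n} k³ = [n(n+1)/2]², then subtract the first 87 terms.
∑_{k=1}^{170} k³ = [170×171/2]² = 14535² = 211266225
∑_{k=1}^{87} k³ = [87×88/2]² = 3828² = 14653584
∑_{k=88}^{170} k³ = 211266225 - 14653584 = 196612641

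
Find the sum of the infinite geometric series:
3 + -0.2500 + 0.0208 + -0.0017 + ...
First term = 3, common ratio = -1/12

For |r| < 1, S = a / (1 - r)
S = 3 / (1 - (-1/12))
S = 3 / (13/12)
S = 36/13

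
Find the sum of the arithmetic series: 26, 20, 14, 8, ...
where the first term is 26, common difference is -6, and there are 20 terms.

Sₙ = n/2 × (first + last)
Last term = a + (n-1)d = 26 + (20-1)×(-6) = -88
S_20 = 20/2 × (26 + (-88))
S_20 = 20/2 × (-62) = -620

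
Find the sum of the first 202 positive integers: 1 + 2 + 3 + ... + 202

Formula: ∑k = n(n+1)/2
= 202×203/2
= 41006/2
= 20503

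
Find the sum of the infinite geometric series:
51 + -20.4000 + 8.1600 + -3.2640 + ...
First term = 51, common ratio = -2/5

For |r| < 1, S = a / (1 - r)
S = 51 / (1 - (-2/5))
S = 51 / (7/5)
S = 255/7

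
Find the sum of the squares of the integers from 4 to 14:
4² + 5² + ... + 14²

Use ∑_{k=1}^{n} k² = n(n+1)(2n+1)/6, then subtract the first 3 terms.
∑_{k=1}^{14} k² = 14×15×29/6 = 1015
∑_{k=1}^{3} k² = 3×4×7/6 = 14
∑_{k=4}^{14} k² = 1015 - 14 = 1001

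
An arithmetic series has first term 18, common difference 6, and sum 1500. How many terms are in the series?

Using S = n/2 × [2a + (n-1)d]
1500 = n/2 × [2(18) + (n-1)(6)]
1500 = n/2 × [36 + 6n - 6]
3000 = n × [30 + 6n]
6n² + (30)n - 3000 = 0
Discriminant: Δ = (30)² - 4(6)(-3000) = 900 + 72000 = 72900
√Δ = 270
n = [-(30) + √Δ] / (2·6) = (-30 + 270) / 12 = 240 / 12 = 20
(The negative root is discarded since n must be a positive integer.)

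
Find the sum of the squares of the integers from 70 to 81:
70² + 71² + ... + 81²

Use ∑_{k=1}^{n} k² = n(n+1)(2n+1)/6, then subtract the first 69 terms.
∑_{k=1}^{81} k² = 81×82×163/6 = 180441
∑_{k=1}^{69} k² = 69×70×139/6 = 111895
∑_{k=70}^{81} k² = 180441 - 111895 = 68546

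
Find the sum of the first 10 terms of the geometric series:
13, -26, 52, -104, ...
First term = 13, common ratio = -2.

Sₙ = a(1 - rⁿ) / (1 - r)
S_10 = 13(1 - (-2)^10) / (1 - (-2))
S_10 = 13(1 - 1024) / (3)
S_10 = -4433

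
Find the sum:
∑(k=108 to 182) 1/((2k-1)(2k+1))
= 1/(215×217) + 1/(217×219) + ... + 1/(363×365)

Partial fractions: 1/((2k-1)(2k+1)) = (1/2)[1/(2k-1) - 1/(2k+1)]
The series telescopes:
= (1/2)[1/215 - 1/365]
= 3/3139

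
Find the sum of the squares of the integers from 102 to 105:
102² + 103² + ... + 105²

Use ∑_{k=1}^{n} k² = n(n+1)(2n+1)/6, then subtract the first 101 terms.
∑_{k=1}^{105} k² = 105×106×211/6 = 391405
∑_{k=1}^{101} k² = 101×102×203/6 = 348551
∑_{k=102}^{105} k² = 391405 - 348551 = 42854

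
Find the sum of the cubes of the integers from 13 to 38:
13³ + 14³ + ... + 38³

Use ∑_{k=1}^{n} k³ = [n(n+1)/2]², then subtract the first 12 terms.
∑_{k=1}^{38} k³ = [38×39/2]² = 741² = 549081
∑_{k=1}^{12} k³ = [12×13/2]² = 78² = 6084
∑_{k=13}^{38} k³ = 549081 - 6084 = 542997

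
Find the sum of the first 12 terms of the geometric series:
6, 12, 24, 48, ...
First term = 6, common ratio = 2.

Sₙ = a(1 - rⁿ) / (1 - r)
S_12 = 6(1 - 2^12) / (1 - 2)
S_12 = 6(1 - 4096) / (-1)
S_12 = 24570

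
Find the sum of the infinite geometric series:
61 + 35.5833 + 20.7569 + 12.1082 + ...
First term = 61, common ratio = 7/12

For |r| < 1, S = a / (1 - r)
S = 61 / (1 - (7/12))
S = 61 / (5/12)
S = 732/5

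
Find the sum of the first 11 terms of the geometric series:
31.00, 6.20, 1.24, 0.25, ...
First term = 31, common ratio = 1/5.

Sₙ = a(1 - rⁿ) / (1 - r)
S_11 = 31(1 - (1/5)^11) / (1 - (1/5))
S_11 = 31(1 - (1/48828125)) / (4/5)
S_11 = 378417961/9765625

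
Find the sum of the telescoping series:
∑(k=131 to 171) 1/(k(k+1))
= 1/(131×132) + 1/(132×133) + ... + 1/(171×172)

Partial fractions: 1/(k(k+1)) = 1/k - 1/(k+1)
The series telescopes:
= (1/131 - 1/132) + (1/132 - 1/133) + ... + (1/171 - 1/172)
= 1/131 - 1/172
= 41/22532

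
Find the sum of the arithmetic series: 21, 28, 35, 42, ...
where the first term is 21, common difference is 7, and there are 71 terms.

Sₙ = n/2 × (first + last)
Last term = a + (n-1)d = 21 + (71-1)×7 = 511
S_71 = 71/2 × (21 + 511)
S_71 = 71/2 × 532 = 18886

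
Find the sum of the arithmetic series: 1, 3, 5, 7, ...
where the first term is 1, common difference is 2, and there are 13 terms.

Sₙ = n/2 × (first + last)
Last term = a + (n-1)d = 1 + (13-1)×2 = 25
S_13 = 13/2 × (1 + 25)
S_13 = 13/2 × 26 = 169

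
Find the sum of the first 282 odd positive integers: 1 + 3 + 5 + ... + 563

Sum of first n odd numbers = n²
= 282²
= 79524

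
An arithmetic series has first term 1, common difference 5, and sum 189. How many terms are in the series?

Using S = n/2 × [2a + (n-1)d]
189 = n/2 × [2(1) + (n-1)(5)]
189 = n/2 × [2 + 5n - 5]
378 = n × [-3 + 5n]
5n² + (-3)n - 378 = 0
Discriminant: Δ = (-3)² - 4(5)(-378) = 9 + 7560 = 7569
√Δ = 87
n = [-(-3) + √Δ] / (2·5) = (3 + 87) / 10 = 90 / 10 = 9
(The negative root is discarded since n must be a positive integer.)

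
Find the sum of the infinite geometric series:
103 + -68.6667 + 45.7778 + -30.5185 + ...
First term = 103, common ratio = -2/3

For |r| < 1, S = a / (1 - r)
S = 103 / (1 - (-2/3))
S = 103 / (5/3)
S = 309/5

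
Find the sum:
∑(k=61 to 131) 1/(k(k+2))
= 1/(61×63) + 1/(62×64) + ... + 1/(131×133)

Partial fractions: 1/(k(k+2)) = (1/2)[1/k - 1/(k+2)]
Telescoping leaves the first two and last two terms:
= (1/2)[1/61 + 1/62 - 1/132 - 1/133]
= 578579/66396792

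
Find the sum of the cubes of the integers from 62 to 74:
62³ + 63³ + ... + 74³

Use ∑_{k=1}^{n} k³ = [n(n+1)/2]², then subtract the first 61 terms.
∑_{k=1}^{74} k³ = [74×75/2]² = 2775² = 7700625
∑_{k=1}^{61} k³ = [61×62/2]² = 1891² = 3575881
∑_{k=62}^{74} k³ = 7700625 - 3575881 = 4124744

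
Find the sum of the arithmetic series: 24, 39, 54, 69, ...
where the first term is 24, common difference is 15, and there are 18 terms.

Sₙ = n/2 × (first + last)
Last term = a + (n-1)d = 24 + (18-1)×15 = 279
S_18 = 18/2 × (24 + 279)
S_18 = 18/2 × 303 = 2727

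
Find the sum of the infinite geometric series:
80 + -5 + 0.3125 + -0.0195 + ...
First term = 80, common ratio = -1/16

For |r| < 1, S = a / (1 - r)
S = 80 / (1 - (-1/16))
S = 80 / (17/16)
S = 1280/17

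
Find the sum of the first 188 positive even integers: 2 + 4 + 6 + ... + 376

Sum of first n even numbers = n(n+1)
= 188×189
= 35532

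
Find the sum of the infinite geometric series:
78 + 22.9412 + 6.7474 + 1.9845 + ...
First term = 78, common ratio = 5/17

For |r| < 1, S = a / (1 - r)
S = 78 / (1 - (5/17))
S = 78 / (12/17)
S = 221/2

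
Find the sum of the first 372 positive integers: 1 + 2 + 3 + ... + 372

Formula: ∑k = n(n+1)/2
= 372×373/2
= 138756/2
= 69378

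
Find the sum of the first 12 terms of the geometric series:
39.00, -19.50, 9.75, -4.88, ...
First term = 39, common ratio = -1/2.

Sₙ = a(1 - rⁿ) / (1 - r)
S_12 = 39(1 - (-1/2)^12) / (1 - (-1/2))
S_12 = 39(1 - (1/4096)) / (3/2)
S_12 = 53235/2048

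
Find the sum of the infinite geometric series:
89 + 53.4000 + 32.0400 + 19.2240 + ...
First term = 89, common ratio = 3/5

For |r| < 1, S = a / (1 - r)
S = 89 / (1 - (3/5))
S = 89 / (2/5)
S = 445/2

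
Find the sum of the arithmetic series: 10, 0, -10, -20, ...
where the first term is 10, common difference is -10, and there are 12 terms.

Sₙ = n/2 × (first + last)
Last term = a + (n-1)d = 10 + (12-1)×(-10) = -100
S_12 = 12/2 × (10 + (-100))
S_12 = 12/2 × (-90) = -540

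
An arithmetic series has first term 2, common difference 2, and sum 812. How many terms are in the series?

Using S = n/2 × [2a + (n-1)d]
812 = n/2 × [2(2) + (n-1)(2)]
812 = n/2 × [4 + 2n - 2]
1624 = n × [2 + 2n]
2n² + (2)n - 1624 = 0
Discriminant: Δ = (2)² - 4(2)(-1624) = 4 + 12992 = 12996
√Δ = 114
n = [-(2) + √Δ] / (2·2) = (-2 + 114) / 4 = 112 / 4 = 28
(The negative root is discarded since n must be a positive integer.)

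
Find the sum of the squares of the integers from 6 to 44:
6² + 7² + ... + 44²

Use ∑_{k=1}^{n} k² = n(n+1)(2n+1)/6, then subtract the first 5 terms.
∑_{k=1}^{44} k² = 44×45×89/6 = 29370
∑_{k=1}^{5} k² = 5×6×11/6 = 55
∑_{k=6}^{44} k² = 29370 - 55 = 29315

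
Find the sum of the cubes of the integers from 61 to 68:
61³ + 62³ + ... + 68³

Use ∑_{k=1}^{n} k³ = [n(n+1)/2]², then subtract the first 60 terms.
∑_{k=1}^{68} k³ = [68×69/2]² = 2346² = 5503716
∑_{k=1}^{60} k³ = [60×61/2]² = 1830² = 3348900
∑_{k=61}^{68} k³ = 5503716 - 3348900 = 2154816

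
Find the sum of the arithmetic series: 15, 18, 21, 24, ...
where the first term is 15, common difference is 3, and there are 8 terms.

Sₙ = n/2 × (first + last)
Last term = a + (n-1)d = 15 + (8-1)×3 = 36
S_8 = 8/2 × (15 + 36)
S_8 = 8/2 × 51 = 204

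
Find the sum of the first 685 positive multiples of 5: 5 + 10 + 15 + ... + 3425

Factor out 5: = 5(1 + 2 + ... + 685) = 5 × n(n+1)/2
= 5 × 685×686/2
= 5 × 234955
= 1174775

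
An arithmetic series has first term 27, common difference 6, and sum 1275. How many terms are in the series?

Using S = n/2 × [2a + (n-1)d]
1275 = n/2 × [2(27) + (n-1)(6)]
1275 = n/2 × [54 + 6n - 6]
2550 = n × [48 + 6n]
6n² + (48)n - 2550 = 0
Discriminant: Δ = (48)² - 4(6)(-2550) = 2304 + 61200 = 63504
√Δ = 252
n = [-(48) + √Δ] / (2·6) = (-48 + 252) / 12 = 204 / 12 = 17
(The negative root is discarded since n must be a positive integer.)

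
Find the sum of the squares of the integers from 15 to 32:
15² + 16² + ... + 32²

Use ∑_{k=1}^{n} k² = n(n+1)(2n+1)/6, then subtract the first 14 terms.
∑_{k=1}^{32} k² = 32×33×65/6 = 11440
∑_{k=1}^{14} k² = 14×15×29/6 = 1015
∑_{k=15}^{32} k² = 11440 - 1015 = 10425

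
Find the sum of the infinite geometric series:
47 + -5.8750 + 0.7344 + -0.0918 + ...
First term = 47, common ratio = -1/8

For |r| < 1, S = a / (1 - r)
S = 47 / (1 - (-1/8))
S = 47 / (9/8)
S = 376/9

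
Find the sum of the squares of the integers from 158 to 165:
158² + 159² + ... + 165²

Use ∑_{k=1}^{n} k² = n(n+1)(2n+1)/6, then subtract the first 157 terms.
∑_{k=1}^{165} k² = 165×166×331/6 = 1511015
∑_{k=1}^{157} k² = 157×158×315/6 = 1302315
∑_{k=158}^{165} k² = 1511015 - 1302315 = 208700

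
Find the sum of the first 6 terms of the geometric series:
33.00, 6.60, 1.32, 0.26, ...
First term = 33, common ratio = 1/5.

Sₙ = a(1 - rⁿ) / (1 - r)
S_6 = 33(1 - (1/5)^6) / (1 - (1/5))
S_6 = 33(1 - (1/15625)) / (4/5)
S_6 = 128898/3125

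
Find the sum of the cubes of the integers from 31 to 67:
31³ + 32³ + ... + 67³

Use ∑_{k=1}^{n} k³ = [n(n+1)/2]², then subtract the first 30 terms.
∑_{k=1}^{67} k³ = [67×68/2]² = 2278² = 5189284
∑_{k=1}^{30} k³ = [30×31/2]² = 465² = 216225
∑_{k=31}^{67} k³ = 5189284 - 216225 = 4973059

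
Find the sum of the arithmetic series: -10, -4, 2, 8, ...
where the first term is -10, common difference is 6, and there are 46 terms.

Sₙ = n/2 × (first + last)
Last term = a + (n-1)d = -10 + (46-1)×6 = 260
S_46 = 46/2 × (-10 + 260)
S_46 = 46/2 × 250 = 5750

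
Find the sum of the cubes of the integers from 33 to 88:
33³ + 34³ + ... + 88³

Use ∑_{k=1}^{n} k³ = [n(n+1)/2]², then subtract the first 32 terms.
∑_{k=1}^{88} k³ = [88×89/2]² = 3916² = 15335056
∑_{k=1}^{32} k³ = [32×33/2]² = 528² = 278784
∑_{k=33}^{88} k³ = 15335056 - 278784 = 15056272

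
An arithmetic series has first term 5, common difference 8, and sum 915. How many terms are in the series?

Using S = n/2 × [2a + (n-1)d]
915 = n/2 × [2(5) + (n-1)(8)]
915 = n/2 × [10 + 8n - 8]
1830 = n × [2 + 8n]
8n² + (2)n - 1830 = 0
Discriminant: Δ = (2)² - 4(8)(-1830) = 4 + 58560 = 58564
√Δ = 242
n = [-(2) + √Δ] / (2·8) = (-2 + 242) / 16 = 240 / 16 = 15
(The negative root is discarded since n must be a positive integer.)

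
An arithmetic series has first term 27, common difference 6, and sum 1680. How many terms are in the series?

Using S = n/2 × [2a + (n-1)d]
1680 = n/2 × [2(27) + (n-1)(6)]
1680 = n/2 × [54 + 6n - 6]
3360 = n × [48 + 6n]
6n² + (48)n - 3360 = 0
Discriminant: Δ = (48)² - 4(6)(-3360) = 2304 + 80640 = 82944
√Δ = 288
n = [-(48) + √Δ] / (2·6) = (-48 + 288) / 12 = 240 / 12 = 20
(The negative root is discarded since n must be a positive integer.)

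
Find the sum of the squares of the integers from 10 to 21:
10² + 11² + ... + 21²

Use ∑_{k=1}^{n} k² = n(n+1)(2n+1)/6, then subtract the first 9 terms.
∑_{k=1}^{21} k² = 21×22×43/6 = 3311
∑_{k=1}^{9} k² = 9×10×19/6 = 285
∑_{k=10}^{21} k² = 3311 - 285 = 3026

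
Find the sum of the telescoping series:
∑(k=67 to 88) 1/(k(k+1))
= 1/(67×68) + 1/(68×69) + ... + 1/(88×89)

Partial fractions: 1/(k(k+1)) = 1/k - 1/(k+1)
The series telescopes:
= (1/67 - 1/68) + (1/68 - 1/69) + ... + (1/88 - 1/89)
= 1/67 - 1/89
= 22/5963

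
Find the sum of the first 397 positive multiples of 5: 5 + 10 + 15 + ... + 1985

Factor out 5: = 5(1 + 2 + ... + 397) = 5 × n(n+1)/2
= 5 × 397×398/2
= 5 × 79003
= 395015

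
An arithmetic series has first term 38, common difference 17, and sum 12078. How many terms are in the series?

Using S = n/2 × [2a + (n-1)d]
12078 = n/2 × [2(38) + (n-1)(17)]
12078 = n/2 × [76 + 17n - 17]
24156 = n × [59 + 17n]
17n² + (59)n - 24156 = 0
Discriminant: Δ = (59)² - 4(17)(-24156) = 3481 + 1642608 = 1646089
√Δ = 1283
n = [-(59) + √Δ] / (2·17) = (-59 + 1283) / 34 = 1224 / 34 = 36
(The negative root is discarded since n must be a positive integer.)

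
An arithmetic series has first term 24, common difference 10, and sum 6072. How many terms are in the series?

Using S = n/2 × [2a + (n-1)d]
6072 = n/2 × [2(24) + (n-1)(10)]
6072 = n/2 × [48 + 10n - 10]
12144 = n × [38 + 10n]
10n² + (38)n - 12144 = 0
Discriminant: Δ = (38)² - 4(10)(-12144) = 1444 + 485760 = 487204
√Δ = 698
n = [-(38) + √Δ] / (2·10) = (-38 + 698) / 20 = 660 / 20 = 33
(The negative root is discarded since n must be a positive integer.)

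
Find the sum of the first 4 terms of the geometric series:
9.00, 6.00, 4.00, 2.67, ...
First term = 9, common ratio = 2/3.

Sₙ = a(1 - rⁿ) / (1 - r)
S_4 = 9(1 - (2/3)^4) / (1 - (2/3))
S_4 = 9(1 - (16/81)) / (1/3)
S_4 = 65/3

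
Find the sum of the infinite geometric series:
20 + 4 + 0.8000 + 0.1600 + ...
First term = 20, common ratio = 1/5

For |r| < 1, S = a / (1 - r)
S = 20 / (1 - (1/5))
S = 20 / (4/5)
S = 25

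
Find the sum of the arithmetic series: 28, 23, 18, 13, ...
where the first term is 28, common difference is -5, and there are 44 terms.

Sₙ = n/2 × (first + last)
Last term = a + (n-1)d = 28 + (44-1)×(-5) = -187
S_44 = 44/2 × (28 + (-187))
S_44 = 44/2 × (-159) = -3498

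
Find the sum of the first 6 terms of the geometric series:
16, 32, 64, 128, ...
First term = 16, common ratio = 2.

Sₙ = a(1 - rⁿ) / (1 - r)
S_6 = 16(1 - 2^6) / (1 - 2)
S_6 = 16(1 - 64) / (-1)
S_6 = 1008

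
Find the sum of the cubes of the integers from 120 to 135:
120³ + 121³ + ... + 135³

Use ∑_{k=1}^{n} k³ = [n(n+1)/2]², then subtract the first 119 terms.
∑_{k=1}^{135} k³ = [135×136/2]² = 9180² = 84272400
∑_{k=1}^{119} k³ = [119×120/2]² = 7140² = 50979600
∑_{k=120}^{135} k³ = 84272400 - 50979600 = 33292800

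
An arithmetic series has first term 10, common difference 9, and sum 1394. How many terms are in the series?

Using S = n/2 × [2a + (n-1)d]
1394 = n/2 × [2(10) + (n-1)(9)]
1394 = n/2 × [20 + 9n - 9]
2788 = n × [11 + 9n]
9n² + (11)n - 2788 = 0
Discriminant: Δ = (11)² - 4(9)(-2788) = 121 + 100368 = 100489
√Δ = 317
n = [-(11) + √Δ] / (2·9) = (-11 + 317) / 18 = 306 / 18 = 17
(The negative root is discarded since n must be a positive integer.)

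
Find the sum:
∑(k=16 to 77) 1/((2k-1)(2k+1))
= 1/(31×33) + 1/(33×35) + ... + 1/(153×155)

Partial fractions: 1/((2k-1)(2k+1)) = (1/2)[1/(2k-1) - 1/(2k+1)]
The series telescopes:
= (1/2)[1/31 - 1/155]
= 2/155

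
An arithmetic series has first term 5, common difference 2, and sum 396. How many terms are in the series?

Using S = n/2 × [2a + (n-1)d]
396 = n/2 × [2(5) + (n-1)(2)]
396 = n/2 × [10 + 2n - 2]
792 = n × [8 + 2n]
2n² + (8)n - 792 = 0
Discriminant: Δ = (8)² - 4(2)(-792) = 64 + 6336 = 6400
√Δ = 80
n = [-(8) + √Δ] / (2·2) = (-8 + 80) / 4 = 72 / 4 = 18
(The negative root is discarded since n must be a positive integer.)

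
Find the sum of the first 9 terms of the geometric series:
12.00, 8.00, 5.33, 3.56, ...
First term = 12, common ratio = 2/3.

Sₙ = a(1 - rⁿ) / (1 - r)
S_9 = 12(1 - (2/3)^9) / (1 - (2/3))
S_9 = 12(1 - (512/19683)) / (1/3)
S_9 = 76684/2187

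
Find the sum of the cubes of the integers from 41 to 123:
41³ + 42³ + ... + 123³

Use ∑_{k=1}^{n} k³ = [n(n+1)/2]², then subtract the first 40 terms.
∑_{k=1}^{123} k³ = [123×124/2]² = 7626² = 58155876
∑_{k=1}^{40} k³ = [40×41/2]² = 820² = 672400
∑_{k=41}^{123} k³ = 58155876 - 672400 = 57483476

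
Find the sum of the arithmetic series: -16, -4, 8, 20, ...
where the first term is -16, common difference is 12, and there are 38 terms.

Sₙ = n/2 × (first + last)
Last term = a + (n-1)d = -16 + (38-1)×12 = 428
S_38 = 38/2 × (-16 + 428)
S_38 = 38/2 × 412 = 7828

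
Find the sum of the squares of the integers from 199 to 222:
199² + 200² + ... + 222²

Use ∑_{k=1}^{n} k² = n(n+1)(2n+1)/6, then subtract the first 198 terms.
∑_{k=1}^{222} k² = 222×223×445/6 = 3671695
∑_{k=1}^{198} k² = 198×199×397/6 = 2607099
∑_{k=199}^{222} k² = 3671695 - 2607099 = 1064596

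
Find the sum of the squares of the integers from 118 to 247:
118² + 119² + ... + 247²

Use ∑_{k=1}^{n} k² = n(n+1)(2n+1)/6, then subtract the first 117 terms.
∑_{k=1}^{247} k² = 247×248×495/6 = 5053620
∑_{k=1}^{117} k² = 117×118×235/6 = 540735
∑_{k=118}^{247} k² = 5053620 - 540735 = 4512885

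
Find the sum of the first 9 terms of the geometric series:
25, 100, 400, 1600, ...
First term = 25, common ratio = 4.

Sₙ = a(1 - rⁿ) / (1 - r)
S_9 = 25(1 - 4^9) / (1 - 4)
S_9 = 25(1 - 262144) / (-3)
S_9 = 2184525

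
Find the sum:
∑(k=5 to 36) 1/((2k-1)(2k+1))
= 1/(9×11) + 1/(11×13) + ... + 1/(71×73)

Partial fractions: 1/((2k-1)(2k+1)) = (1/2)[1/(2k-1) - 1/(2k+1)]
The series telescopes:
= (1/2)[1/9 - 1/73]
= 32/657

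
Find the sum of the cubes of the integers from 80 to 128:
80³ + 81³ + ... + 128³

Use ∑_{k=1}^{n} k³ = [n(n+1)/2]², then subtract the first 79 terms.
∑_{k=1}^{128} k³ = [128×129/2]² = 8256² = 68161536
∑_{k=1}^{79} k³ = [79×80/2]² = 3160² = 9985600
∑_{k=80}^{128} k³ = 68161536 - 9985600 = 58175936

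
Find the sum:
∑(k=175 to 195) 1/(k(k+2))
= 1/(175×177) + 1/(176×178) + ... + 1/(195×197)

Partial fractions: 1/(k(k+2)) = (1/2)[1/k - 1/(k+2)]
Telescoping leaves the first two and last two terms:
= (1/2)[1/175 + 1/176 - 1/196 - 1/197]
= 51729/84946400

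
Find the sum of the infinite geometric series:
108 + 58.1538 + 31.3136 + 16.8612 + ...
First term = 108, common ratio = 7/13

For |r| < 1, S = a / (1 - r)
S = 108 / (1 - (7/13))
S = 108 / (6/13)
S = 234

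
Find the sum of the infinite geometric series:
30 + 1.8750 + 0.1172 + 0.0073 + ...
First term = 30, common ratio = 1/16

For |r| < 1, S = a / (1 - r)
S = 30 / (1 - (1/16))
S = 30 / (15/16)
S = 32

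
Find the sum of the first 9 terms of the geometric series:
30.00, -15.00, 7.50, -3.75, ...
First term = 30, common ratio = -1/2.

Sₙ = a(1 - rⁿ) / (1 - r)
S_9 = 30(1 - (-1/2)^9) / (1 - (-1/2))
S_9 = 30(1 - (-1/512)) / (3/2)
S_9 = 2565/128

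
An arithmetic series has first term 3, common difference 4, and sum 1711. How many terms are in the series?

Using S = n/2 × [2a + (n-1)d]
1711 = n/2 × [2(3) + (n-1)(4)]
1711 = n/2 × [6 + 4n - 4]
3422 = n × [2 + 4n]
4n² + (2)n - 3422 = 0
Discriminant: Δ = (2)² - 4(4)(-3422) = 4 + 54752 = 54756
√Δ = 234
n = [-(2) + √Δ] / (2·4) = (-2 + 234) / 8 = 232 / 8 = 29
(The negative root is discarded since n must be a positive integer.)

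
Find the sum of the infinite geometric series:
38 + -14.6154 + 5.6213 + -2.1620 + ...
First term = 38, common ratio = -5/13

For |r| < 1, S = a / (1 - r)
S = 38 / (1 - (-5/13))
S = 38 / (18/13)
S = 247/9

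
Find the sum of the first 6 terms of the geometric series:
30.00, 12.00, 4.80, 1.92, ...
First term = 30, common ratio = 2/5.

Sₙ = a(1 - rⁿ) / (1 - r)
S_6 = 30(1 - (2/5)^6) / (1 - (2/5))
S_6 = 30(1 - (64/15625)) / (3/5)
S_6 = 31122/625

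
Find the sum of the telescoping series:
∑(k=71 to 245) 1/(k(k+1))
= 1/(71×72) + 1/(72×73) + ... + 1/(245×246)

Partial fractions: 1/(k(k+1)) = 1/k - 1/(k+1)
The series telescopes:
= (1/71 - 1/72) + (1/72 - 1/73) + ... + (1/245 - 1/246)
= 1/71 - 1/246
= 175/17466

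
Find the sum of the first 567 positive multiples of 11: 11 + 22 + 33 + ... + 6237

Factor out 11: = 11(1 + 2 + ... + 567) = 11 × n(n+1)/2
= 11 × 567×568/2
= 11 × 161028
= 1771308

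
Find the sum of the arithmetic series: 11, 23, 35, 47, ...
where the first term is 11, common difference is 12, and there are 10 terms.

Sₙ = n/2 × (first + last)
Last term = a + (n-1)d = 11 + (10-1)×12 = 119
S_10 = 10/2 × (11 + 119)
S_10 = 10/2 × 130 = 650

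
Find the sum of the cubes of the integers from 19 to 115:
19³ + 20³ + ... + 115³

Use ∑_{k=1}^{n} k³ = [n(n+1)/2]², then subtract the first 18 terms.
∑_{k=1}^{115} k³ = [115×116/2]² = 6670² = 44488900
∑_{k=1}^{18} k³ = [18×19/2]² = 171² = 29241
∑_{k=19}^{115} k³ = 44488900 - 29241 = 44459659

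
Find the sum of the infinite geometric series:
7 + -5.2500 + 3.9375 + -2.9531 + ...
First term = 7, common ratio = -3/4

For |r| < 1, S = a / (1 - r)
S = 7 / (1 - (-3/4))
S = 7 / (7/4)
S = 4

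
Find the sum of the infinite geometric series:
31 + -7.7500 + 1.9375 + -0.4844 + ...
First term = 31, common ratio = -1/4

For |r| < 1, S = a / (1 - r)
S = 31 / (1 - (-1/4))
S = 31 / (5/4)
S = 124/5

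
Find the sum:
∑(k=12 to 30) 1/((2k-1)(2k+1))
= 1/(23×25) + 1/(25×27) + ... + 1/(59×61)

Partial fractions: 1/((2k-1)(2k+1)) = (1/2)[1/(2k-1) - 1/(2k+1)]
The series telescopes:
= (1/2)[1/23 - 1/61]
= 19/1403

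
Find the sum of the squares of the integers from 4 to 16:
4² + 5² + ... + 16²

Use ∑_{k=1}^{n} k² = n(n+1)(2n+1)/6, then subtract the first 3 terms.
∑_{k=1}^{16} k² = 16×17×33/6 = 1496
∑_{k=1}^{3} k² = 3×4×7/6 = 14
∑_{k=4}^{16} k² = 1496 - 14 = 1482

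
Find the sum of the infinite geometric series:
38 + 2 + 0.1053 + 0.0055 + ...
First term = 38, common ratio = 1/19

For |r| < 1, S = a / (1 - r)
S = 38 / (1 - (1/19))
S = 38 / (18/19)
S = 361/9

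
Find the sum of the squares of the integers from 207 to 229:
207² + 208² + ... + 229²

Use ∑_{k=1}^{n} k² = n(n+1)(2n+1)/6, then subtract the first 206 terms.
∑_{k=1}^{229} k² = 229×230×459/6 = 4029255
∑_{k=1}^{206} k² = 206×207×413/6 = 2935191
∑_{k=207}^{229} k² = 4029255 - 2935191 = 1094064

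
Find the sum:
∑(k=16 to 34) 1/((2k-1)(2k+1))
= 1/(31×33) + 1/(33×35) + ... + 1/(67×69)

Partial fractions: 1/((2k-1)(2k+1)) = (1/2)[1/(2k-1) - 1/(2k+1)]
The series telescopes:
= (1/2)[1/31 - 1/69]
= 19/2139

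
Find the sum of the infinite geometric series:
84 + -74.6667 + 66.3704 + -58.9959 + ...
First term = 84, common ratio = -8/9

For |r| < 1, S = a / (1 - r)
S = 84 / (1 - (-8/9))
S = 84 / (17/9)
S = 756/17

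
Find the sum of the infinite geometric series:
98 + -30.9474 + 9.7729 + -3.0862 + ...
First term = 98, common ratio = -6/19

For |r| < 1, S = a / (1 - r)
S = 98 / (1 - (-6/19))
S = 98 / (25/19)
S = 1862/25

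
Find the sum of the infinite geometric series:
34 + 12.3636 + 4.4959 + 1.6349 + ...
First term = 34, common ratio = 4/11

For |r| < 1, S = a / (1 - r)
S = 34 / (1 - (4/11))
S = 34 / (7/11)
S = 374/7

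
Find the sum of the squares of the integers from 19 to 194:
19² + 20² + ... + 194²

Use ∑_{k=1}^{n} k² = n(n+1)(2n+1)/6, then subtract the first 18 terms.
∑_{k=1}^{194} k² = 194×195×389/6 = 2452645
∑_{k=1}^{18} k² = 18×19×37/6 = 2109
∑_{k=19}^{194} k² = 2452645 - 2109 = 2450536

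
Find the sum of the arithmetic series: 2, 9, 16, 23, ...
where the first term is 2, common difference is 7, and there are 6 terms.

Sₙ = n/2 × (first + last)
Last term = a + (n-1)d = 2 + (6-1)×7 = 37
S_6 = 6/2 × (2 + 37)
S_6 = 6/2 × 39 = 117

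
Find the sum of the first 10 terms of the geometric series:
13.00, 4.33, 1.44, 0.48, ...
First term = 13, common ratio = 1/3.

Sₙ = a(1 - rⁿ) / (1 - r)
S_10 = 13(1 - (1/3)^10) / (1 - (1/3))
S_10 = 13(1 - (1/59049)) / (2/3)
S_10 = 383812/19683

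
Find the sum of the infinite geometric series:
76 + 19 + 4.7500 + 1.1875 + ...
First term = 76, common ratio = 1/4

For |r| < 1, S = a / (1 - r)
S = 76 / (1 - (1/4))
S = 76 / (3/4)
S = 304/3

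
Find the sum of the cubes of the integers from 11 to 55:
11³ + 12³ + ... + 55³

Use ∑_{k=1}^{n} k³ = [n(n+1)/2]², then subtract the first 10 terms.
∑_{k=1}^{55} k³ = [55×56/2]² = 1540² = 2371600
∑_{k=1}^{10} k³ = [10×11/2]² = 55² = 3025
∑_{k=11}^{55} k³ = 2371600 - 3025 = 2368575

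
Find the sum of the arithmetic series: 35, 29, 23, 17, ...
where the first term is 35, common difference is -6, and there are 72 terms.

Sₙ = n/2 × (first + last)
Last term = a + (n-1)d = 35 + (72-1)×(-6) = -391
S_72 = 72/2 × (35 + (-391))
S_72 = 72/2 × (-356) = -12816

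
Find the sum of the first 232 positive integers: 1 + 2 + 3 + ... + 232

Formula: ∑k = n(n+1)/2
= 232×233/2
= 54056/2
= 27028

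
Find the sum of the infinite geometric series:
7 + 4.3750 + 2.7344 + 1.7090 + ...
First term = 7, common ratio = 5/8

For |r| < 1, S = a / (1 - r)
S = 7 / (1 - (5/8))
S = 7 / (3/8)
S = 56/3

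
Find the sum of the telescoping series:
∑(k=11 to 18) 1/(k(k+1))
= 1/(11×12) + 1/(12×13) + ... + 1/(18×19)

Partial fractions: 1/(k(k+1)) = 1/k - 1/(k+1)
The series telescopes:
= (1/11 - 1/12) + (1/12 - 1/13) + ... + (1/18 - 1/19)
= 1/11 - 1/19
= 8/209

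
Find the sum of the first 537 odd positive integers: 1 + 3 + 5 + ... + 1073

Sum of first n odd numbers = n²
= 537²
= 288369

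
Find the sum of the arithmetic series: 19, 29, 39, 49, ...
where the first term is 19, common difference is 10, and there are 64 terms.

Sₙ = n/2 × (first + last)
Last term = a + (n-1)d = 19 + (64-1)×10 = 649
S_64 = 64/2 × (19 + 649)
S_64 = 64/2 × 668 = 21376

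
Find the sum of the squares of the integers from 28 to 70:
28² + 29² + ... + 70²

Use ∑_{k=1}^{n} k² = n(n+1)(2n+1)/6, then subtract the first 27 terms.
∑_{k=1}^{70} k² = 70×71×141/6 = 116795
∑_{k=1}^{27} k² = 27×28×55/6 = 6930
∑_{k=28}^{70} k² = 116795 - 6930 = 109865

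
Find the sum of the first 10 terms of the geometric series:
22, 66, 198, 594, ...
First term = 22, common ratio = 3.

Sₙ = a(1 - rⁿ) / (1 - r)
S_10 = 22(1 - 3^10) / (1 - 3)
S_10 = 22(1 - 59049) / (-2)
S_10 = 649528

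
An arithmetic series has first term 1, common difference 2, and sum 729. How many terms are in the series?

Using S = n/2 × [2a + (n-1)d]
729 = n/2 × [2(1) + (n-1)(2)]
729 = n/2 × [2 + 2n - 2]
1458 = n × [0 + 2n]
2n² + (0)n - 1458 = 0
Discriminant: Δ = (0)² - 4(2)(-1458) = 0 + 11664 = 11664
√Δ = 108
n = [-(0) + √Δ] / (2·2) = (0 + 108) / 4 = 108 / 4 = 27
(The negative root is discarded since n must be a positive integer.)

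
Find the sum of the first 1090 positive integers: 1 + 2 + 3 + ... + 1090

Formula: ∑k = n(n+1)/2
= 1090×1091/2
= 1189190/2
= 594595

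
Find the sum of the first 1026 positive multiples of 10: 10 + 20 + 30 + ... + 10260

Factor out 10: = 10(1 + 2 + ... + 1026) = 10 × n(n+1)/2
= 10 × 1026×1027/2
= 10 × 526851
= 5268510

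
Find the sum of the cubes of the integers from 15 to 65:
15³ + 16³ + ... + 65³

Use ∑_{k=1}^{n} k³ = [n(n+1)/2]², then subtract the first 14 terms.
∑_{k=1}^{65} k³ = [65×66/2]² = 2145² = 4601025
∑_{k=1}^{14} k³ = [14×15/2]² = 105² = 11025
∑_{k=15}^{65} k³ = 4601025 - 11025 = 4590000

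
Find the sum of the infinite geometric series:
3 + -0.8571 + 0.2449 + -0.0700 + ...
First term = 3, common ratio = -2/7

For |r| < 1, S = a / (1 - r)
S = 3 / (1 - (-2/7))
S = 3 / (9/7)
S = 7/3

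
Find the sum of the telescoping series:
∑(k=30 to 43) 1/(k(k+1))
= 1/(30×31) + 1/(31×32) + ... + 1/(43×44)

Partial fractions: 1/(k(k+1)) = 1/k - 1/(k+1)
The series telescopes:
= (1/30 - 1/31) + (1/31 - 1/32) + ... + (1/43 - 1/44)
= 1/30 - 1/44
= 7/660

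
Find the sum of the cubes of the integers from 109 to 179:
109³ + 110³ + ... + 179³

Use ∑_{k=1}^{n} k³ = [n(n+1)/2]², then subtract the first 108 terms.
∑_{k=1}^{179} k³ = [179×180/2]² = 16110² = 259532100
∑_{k=1}^{108} k³ = [108×109/2]² = 5886² = 34644996
∑_{k=109}^{179} k³ = 259532100 - 34644996 = 224887104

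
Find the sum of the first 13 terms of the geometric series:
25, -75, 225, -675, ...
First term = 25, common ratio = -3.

Sₙ = a(1 - rⁿ) / (1 - r)
S_13 = 25(1 - (-3)^13) / (1 - (-3))
S_13 = 25(1 - (-1594323)) / (4)
S_13 = 9964525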